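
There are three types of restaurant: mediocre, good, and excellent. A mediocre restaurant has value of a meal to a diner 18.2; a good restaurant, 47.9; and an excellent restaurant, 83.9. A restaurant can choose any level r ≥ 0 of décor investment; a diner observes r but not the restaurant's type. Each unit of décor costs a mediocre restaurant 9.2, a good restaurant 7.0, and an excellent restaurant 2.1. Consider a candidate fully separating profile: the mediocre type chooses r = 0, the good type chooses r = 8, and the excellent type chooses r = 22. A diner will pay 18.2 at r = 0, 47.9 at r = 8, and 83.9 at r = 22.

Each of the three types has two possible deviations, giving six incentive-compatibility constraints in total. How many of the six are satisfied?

Mediocre (own payoff 18.2): to r=8 gives 47.9 − 9.2×8 = -25.7 → no gain ✓; to r=22 gives 83.9 − 9.2×22 = -118.5 → no gain ✓.
Good (own payoff 47.9 − 7.0×8 = -8.1): to r=0 gives 18.2 → profitable ✗; to r=22 gives 83.9 − 7.0×22 = -70.1 → no gain ✓.
Excellent (own payoff 83.9 − 2.1×22 = 37.7): to r=0 gives 18.2 → no gain ✓; to r=8 gives 47.9 − 2.1×8 = 31.1 → no gain ✓.
5 of the 6 constraints hold; not an equilibrium.

5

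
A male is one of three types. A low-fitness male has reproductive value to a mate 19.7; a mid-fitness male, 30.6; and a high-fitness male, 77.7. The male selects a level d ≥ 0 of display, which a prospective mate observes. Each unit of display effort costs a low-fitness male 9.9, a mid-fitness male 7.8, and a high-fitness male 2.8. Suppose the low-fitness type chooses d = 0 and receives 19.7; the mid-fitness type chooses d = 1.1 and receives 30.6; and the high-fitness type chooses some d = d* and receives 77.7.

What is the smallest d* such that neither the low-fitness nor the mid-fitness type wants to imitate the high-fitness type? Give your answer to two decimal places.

Mid-fitness type (on-path payoff 30.6 − 7.8×1.1 = 22.02) won't mimic when 22.02 ≥ 77.7 − 7.8·d*, i.e. d* ≥ 7.14.
Low-fitness type (on-path payoff 19.7) won't mimic when 19.7 ≥ 77.7 − 9.9·d*, i.e. d* ≥ 5.86.
Both must hold, so d* = max(5.86, 7.14) = 7.14. The mid-fitness type's constraint binds.

7.14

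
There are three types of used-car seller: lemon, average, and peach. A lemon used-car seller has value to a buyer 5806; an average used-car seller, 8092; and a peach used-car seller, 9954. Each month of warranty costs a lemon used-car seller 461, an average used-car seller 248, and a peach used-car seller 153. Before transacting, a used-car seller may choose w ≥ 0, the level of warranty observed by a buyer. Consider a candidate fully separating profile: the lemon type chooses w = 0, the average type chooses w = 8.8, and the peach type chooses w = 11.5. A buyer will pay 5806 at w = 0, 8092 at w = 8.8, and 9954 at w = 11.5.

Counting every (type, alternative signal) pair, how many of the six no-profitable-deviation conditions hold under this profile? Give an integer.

5

Lemon (own payoff 5806): to w=8.8 gives 8092 − 461×8.8 = 4035.2 → no gain ✓; to w=11.5 gives 9954 − 461×11.5 = 4652.5 → no gain ✓.
Average (own payoff 8092 − 248×8.8 = 5909.6): to w=0 gives 5806 → no gain ✓; to w=11.5 gives 9954 − 248×11.5 = 7102 → profitable ✗.
Peach (own payoff 9954 − 153×11.5 = 8194.5): to w=0 gives 5806 → no gain ✓; to w=8.8 gives 8092 − 153×8.8 = 6745.6 → no gain ✓.
5 of the 6 constraints hold; not an equilibrium.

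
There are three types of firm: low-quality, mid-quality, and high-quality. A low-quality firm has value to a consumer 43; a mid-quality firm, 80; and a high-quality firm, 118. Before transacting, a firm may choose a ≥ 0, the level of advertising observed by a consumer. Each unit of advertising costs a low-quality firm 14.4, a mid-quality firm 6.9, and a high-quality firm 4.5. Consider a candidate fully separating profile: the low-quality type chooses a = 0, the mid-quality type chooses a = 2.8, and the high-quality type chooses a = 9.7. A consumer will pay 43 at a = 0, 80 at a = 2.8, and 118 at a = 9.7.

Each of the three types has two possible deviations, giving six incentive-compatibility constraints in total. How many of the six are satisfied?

6

High-quality (own payoff 118 − 4.5×9.7 = 74.35): to a=0 gives 43 → no gain ✓; to a=2.8 gives 80 − 4.5×2.8 = 67.4 → no gain ✓.
Low-quality (own payoff 43): to a=2.8 gives 80 − 14.4×2.8 = 39.68 → no gain ✓; to a=9.7 gives 118 − 14.4×9.7 = -21.68 → no gain ✓.
Mid-quality (own payoff 80 − 6.9×2.8 = 60.68): to a=0 gives 43 → no gain ✓; to a=9.7 gives 118 − 6.9×9.7 = 51.07 → no gain ✓.
6 of the 6 constraints hold; this profile is a separating equilibrium.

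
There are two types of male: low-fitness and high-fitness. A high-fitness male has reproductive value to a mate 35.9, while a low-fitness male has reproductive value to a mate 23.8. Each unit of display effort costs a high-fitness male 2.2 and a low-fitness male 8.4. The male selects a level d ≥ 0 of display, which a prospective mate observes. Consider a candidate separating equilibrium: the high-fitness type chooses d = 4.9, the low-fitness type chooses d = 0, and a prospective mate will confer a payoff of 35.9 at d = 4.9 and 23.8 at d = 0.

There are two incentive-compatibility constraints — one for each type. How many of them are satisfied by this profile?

2

Low-fitness type: stay at 0 → 23.8; mimic → 35.9 − 8.4 × 4.9 = -5.26. IC holds (23.8 ≥ -5.26).
High-fitness type: signal → 35.9 − 2.2 × 4.9 = 25.12; deviate to 0 → 23.8. IC holds (25.12 ≥ 23.8).
2 of 2 constraints hold, so this is a separating equilibrium.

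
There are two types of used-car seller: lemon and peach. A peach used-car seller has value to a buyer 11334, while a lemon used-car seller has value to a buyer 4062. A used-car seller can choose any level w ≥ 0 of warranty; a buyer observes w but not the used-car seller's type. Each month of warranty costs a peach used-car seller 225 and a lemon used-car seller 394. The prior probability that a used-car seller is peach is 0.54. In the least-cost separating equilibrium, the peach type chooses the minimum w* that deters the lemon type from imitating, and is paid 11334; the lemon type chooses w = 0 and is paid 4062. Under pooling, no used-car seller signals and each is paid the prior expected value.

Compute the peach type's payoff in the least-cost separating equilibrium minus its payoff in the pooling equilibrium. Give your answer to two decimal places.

Least-cost separating signal: w* solves 4062 = 11334 − 394·w*, so w* = (11334 − 4062)/394 ≈ 18.4569.
Peach type's separating payoff: 11334 − 225 × w* = 11334 − 225 × (11334 − 4062)/394 = 11334 − 1636200/394 ≈ 7181.2081.
Pooling payoff: 0.54 × 11334 + 0.46 × 4062 = 7988.88.
Difference: 7181.2081 − 7988.88 = -807.6719, i.e. -807.67 to two decimal places.
The peach type would prefer the pooling outcome.

-807.67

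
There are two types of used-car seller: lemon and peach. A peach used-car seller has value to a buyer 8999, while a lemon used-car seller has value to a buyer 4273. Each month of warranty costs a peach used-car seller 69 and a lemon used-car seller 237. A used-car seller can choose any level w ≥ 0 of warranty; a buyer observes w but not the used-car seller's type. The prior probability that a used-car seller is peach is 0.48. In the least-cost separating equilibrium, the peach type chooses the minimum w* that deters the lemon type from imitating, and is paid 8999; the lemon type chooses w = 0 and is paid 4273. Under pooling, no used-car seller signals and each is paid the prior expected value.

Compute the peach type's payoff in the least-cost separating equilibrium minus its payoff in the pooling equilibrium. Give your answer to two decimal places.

1081.60

Least-cost separating signal: w* solves 4273 = 8999 − 237·w*, so w* = (8999 − 4273)/237 ≈ 19.9409.
Peach type's separating payoff: 8999 − 69 × w* = 8999 − 69 × (8999 − 4273)/237 = 8999 − 326094/237 ≈ 7623.0759.
Pooling payoff: 0.48 × 8999 + 0.52 × 4273 = 6541.48.
Difference: 7623.0759 − 6541.48 = 1081.5959, i.e. 1081.60 to two decimal places.
The peach type prefers to separate.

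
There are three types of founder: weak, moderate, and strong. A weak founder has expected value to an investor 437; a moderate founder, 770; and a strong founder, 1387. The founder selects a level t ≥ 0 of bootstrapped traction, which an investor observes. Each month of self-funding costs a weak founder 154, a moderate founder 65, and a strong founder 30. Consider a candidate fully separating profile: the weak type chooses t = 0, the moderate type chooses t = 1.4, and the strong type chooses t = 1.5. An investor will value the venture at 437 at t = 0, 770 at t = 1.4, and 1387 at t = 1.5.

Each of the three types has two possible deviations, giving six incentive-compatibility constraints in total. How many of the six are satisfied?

Moderate (own payoff 770 − 65×1.4 = 679): to t=0 gives 437 → no gain ✓; to t=1.5 gives 1387 − 65×1.5 = 1289.5 → profitable ✗.
Weak (own payoff 437): to t=1.4 gives 770 − 154×1.4 = 554.4 → profitable ✗; to t=1.5 gives 1387 − 154×1.5 = 1156 → profitable ✗.
Strong (own payoff 1387 − 30×1.5 = 1342): to t=0 gives 437 → no gain ✓; to t=1.4 gives 770 − 30×1.4 = 728 → no gain ✓.
3 of the 6 constraints hold; not an equilibrium.

3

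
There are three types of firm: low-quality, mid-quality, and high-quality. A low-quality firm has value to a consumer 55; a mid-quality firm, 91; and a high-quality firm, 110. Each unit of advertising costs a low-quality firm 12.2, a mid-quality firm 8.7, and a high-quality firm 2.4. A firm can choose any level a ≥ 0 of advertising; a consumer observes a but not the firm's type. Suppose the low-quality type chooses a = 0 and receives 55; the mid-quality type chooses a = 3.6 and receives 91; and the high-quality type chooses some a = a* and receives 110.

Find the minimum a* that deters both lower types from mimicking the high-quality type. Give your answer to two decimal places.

5.78

Mid-quality type (on-path payoff 91 − 8.7×3.6 = 59.68) won't mimic when 59.68 ≥ 110 − 8.7·a*, i.e. a* ≥ 5.78.
Low-quality type (on-path payoff 55) won't mimic when 55 ≥ 110 − 12.2·a*, i.e. a* ≥ 4.51.
Both must hold, so a* = max(4.51, 5.78) = 5.78. The mid-quality type's constraint binds.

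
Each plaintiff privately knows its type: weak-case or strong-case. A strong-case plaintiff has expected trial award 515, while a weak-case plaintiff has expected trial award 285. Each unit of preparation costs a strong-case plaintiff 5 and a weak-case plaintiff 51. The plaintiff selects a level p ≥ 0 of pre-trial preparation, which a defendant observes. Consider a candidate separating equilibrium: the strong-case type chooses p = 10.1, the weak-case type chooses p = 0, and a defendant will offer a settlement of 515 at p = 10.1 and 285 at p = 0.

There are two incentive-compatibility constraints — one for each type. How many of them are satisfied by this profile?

2

Weak-case type: stay at 0 → 285; mimic → 515 − 51 × 10.1 = -0.1. IC holds (285 ≥ -0.1).
Strong-case type: signal → 515 − 5 × 10.1 = 464.5; deviate to 0 → 285. IC holds (464.5 ≥ 285).
2 of 2 constraints hold, so this is a separating equilibrium.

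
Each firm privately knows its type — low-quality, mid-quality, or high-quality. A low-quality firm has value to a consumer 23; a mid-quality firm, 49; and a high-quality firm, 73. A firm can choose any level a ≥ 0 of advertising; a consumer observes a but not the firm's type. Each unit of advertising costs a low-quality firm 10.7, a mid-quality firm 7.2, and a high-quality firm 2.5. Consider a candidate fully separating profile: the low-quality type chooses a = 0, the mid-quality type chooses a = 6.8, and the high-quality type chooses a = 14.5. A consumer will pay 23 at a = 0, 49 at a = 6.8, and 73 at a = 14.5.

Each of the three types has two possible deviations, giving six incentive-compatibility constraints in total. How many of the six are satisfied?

5

High-quality (own payoff 73 − 2.5×14.5 = 36.75): to a=0 gives 23 → no gain ✓; to a=6.8 gives 49 − 2.5×6.8 = 32 → no gain ✓.
Mid-quality (own payoff 49 − 7.2×6.8 = 0.04): to a=0 gives 23 → profitable ✗; to a=14.5 gives 73 − 7.2×14.5 = -31.4 → no gain ✓.
Low-quality (own payoff 23): to a=6.8 gives 49 − 10.7×6.8 = -23.76 → no gain ✓; to a=14.5 gives 73 − 10.7×14.5 = -82.15 → no gain ✓.
5 of the 6 constraints hold; not an equilibrium.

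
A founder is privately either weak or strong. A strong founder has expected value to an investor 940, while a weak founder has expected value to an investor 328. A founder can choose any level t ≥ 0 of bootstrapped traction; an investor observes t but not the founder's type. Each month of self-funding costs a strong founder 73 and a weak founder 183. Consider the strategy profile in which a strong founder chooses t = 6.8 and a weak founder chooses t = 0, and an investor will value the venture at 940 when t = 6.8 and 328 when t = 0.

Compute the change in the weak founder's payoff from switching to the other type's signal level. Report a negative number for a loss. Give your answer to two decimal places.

-632.40

Playing t = 0 the weak founder receives 328.
Deviating to t = 6.8 brings payment 940 at cost 183 × 6.8 = 1244.4, netting -304.4.
Gain from deviating: -304.4 − 328 = -632.40.
The gain is negative, so the weak type's incentive-compatibility constraint is satisfied.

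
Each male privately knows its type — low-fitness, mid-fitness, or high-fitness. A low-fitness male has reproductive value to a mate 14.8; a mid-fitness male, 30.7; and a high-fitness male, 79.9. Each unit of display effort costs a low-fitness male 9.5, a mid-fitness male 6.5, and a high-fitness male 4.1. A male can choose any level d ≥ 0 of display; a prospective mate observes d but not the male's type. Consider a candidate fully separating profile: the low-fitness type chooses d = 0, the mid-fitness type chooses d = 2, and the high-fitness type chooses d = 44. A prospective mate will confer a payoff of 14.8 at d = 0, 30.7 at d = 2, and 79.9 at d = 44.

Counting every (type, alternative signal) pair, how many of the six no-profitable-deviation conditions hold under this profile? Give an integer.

Low-fitness (own payoff 14.8): to d=2 gives 30.7 − 9.5×2 = 11.7 → no gain ✓; to d=44 gives 79.9 − 9.5×44 = -338.1 → no gain ✓.
Mid-fitness (own payoff 30.7 − 6.5×2 = 17.7): to d=0 gives 14.8 → no gain ✓; to d=44 gives 79.9 − 6.5×44 = -206.1 → no gain ✓.
High-fitness (own payoff 79.9 − 4.1×44 = -100.5): to d=0 gives 14.8 → profitable ✗; to d=2 gives 30.7 − 4.1×2 = 22.5 → profitable ✗.
4 of the 6 constraints hold; not an equilibrium.

4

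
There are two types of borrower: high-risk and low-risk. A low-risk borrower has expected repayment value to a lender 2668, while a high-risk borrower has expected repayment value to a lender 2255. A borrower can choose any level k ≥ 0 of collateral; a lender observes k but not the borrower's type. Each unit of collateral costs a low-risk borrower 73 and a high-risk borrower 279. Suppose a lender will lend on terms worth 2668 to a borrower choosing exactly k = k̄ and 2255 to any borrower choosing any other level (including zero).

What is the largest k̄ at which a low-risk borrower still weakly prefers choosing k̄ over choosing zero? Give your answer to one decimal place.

5.7

Choosing k̄ yields the low-risk type 2668 − 73·k̄; choosing zero yields 2255.
The low-risk type is indifferent at 2668 − 73·k̄ = 2255, i.e. k̄ = (2668 − 2255) / 73 ≈ 5.7.
For any k̄ above 5.7 the low-risk type would rather pool at zero, so separation collapses.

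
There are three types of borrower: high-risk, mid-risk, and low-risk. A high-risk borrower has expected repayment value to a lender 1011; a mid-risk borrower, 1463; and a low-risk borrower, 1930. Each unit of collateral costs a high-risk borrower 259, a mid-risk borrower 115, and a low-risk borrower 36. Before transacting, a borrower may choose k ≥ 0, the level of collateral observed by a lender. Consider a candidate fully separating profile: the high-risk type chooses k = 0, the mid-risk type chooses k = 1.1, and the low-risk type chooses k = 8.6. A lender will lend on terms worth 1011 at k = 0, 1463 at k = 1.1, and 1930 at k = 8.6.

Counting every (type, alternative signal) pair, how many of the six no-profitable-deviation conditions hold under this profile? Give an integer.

5

High-risk (own payoff 1011): to k=1.1 gives 1463 − 259×1.1 = 1178.1 → profitable ✗; to k=8.6 gives 1930 − 259×8.6 = -297.4 → no gain ✓.
Low-risk (own payoff 1930 − 36×8.6 = 1620.4): to k=0 gives 1011 → no gain ✓; to k=1.1 gives 1463 − 36×1.1 = 1423.4 → no gain ✓.
Mid-risk (own payoff 1463 − 115×1.1 = 1336.5): to k=0 gives 1011 → no gain ✓; to k=8.6 gives 1930 − 115×8.6 = 941 → no gain ✓.
5 of the 6 constraints hold; not an equilibrium.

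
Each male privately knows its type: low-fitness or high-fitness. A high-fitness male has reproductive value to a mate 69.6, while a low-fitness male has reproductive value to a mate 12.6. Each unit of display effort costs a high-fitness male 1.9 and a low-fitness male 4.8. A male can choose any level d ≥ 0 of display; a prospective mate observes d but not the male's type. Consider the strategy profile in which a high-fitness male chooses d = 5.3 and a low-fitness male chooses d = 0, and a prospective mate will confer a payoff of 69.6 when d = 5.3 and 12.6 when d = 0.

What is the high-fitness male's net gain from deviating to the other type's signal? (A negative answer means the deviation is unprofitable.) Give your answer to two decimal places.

Playing d = 5.3 the high-fitness male receives 69.6 − 1.9 × 5.3 = 59.53.
Deviating to d = 0 yields 12.6 instead.
Gain from deviating: 12.6 − 59.53 = -46.93.
The gain is negative, so the high-fitness type's incentive-compatibility constraint is satisfied.

-46.93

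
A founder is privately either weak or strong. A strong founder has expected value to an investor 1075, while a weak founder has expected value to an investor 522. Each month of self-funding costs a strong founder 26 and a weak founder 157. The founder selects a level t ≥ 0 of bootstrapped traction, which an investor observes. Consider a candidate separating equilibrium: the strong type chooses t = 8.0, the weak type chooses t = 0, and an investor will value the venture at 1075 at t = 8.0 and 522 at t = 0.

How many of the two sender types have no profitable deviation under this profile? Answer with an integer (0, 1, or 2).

2

Weak type: stay at 0 → 522; mimic → 1075 − 157 × 8.0 = -181. IC holds (522 ≥ -181).
Strong type: signal → 1075 − 26 × 8.0 = 867; deviate to 0 → 522. IC holds (867 ≥ 522).
2 of 2 constraints hold, so this is a separating equilibrium.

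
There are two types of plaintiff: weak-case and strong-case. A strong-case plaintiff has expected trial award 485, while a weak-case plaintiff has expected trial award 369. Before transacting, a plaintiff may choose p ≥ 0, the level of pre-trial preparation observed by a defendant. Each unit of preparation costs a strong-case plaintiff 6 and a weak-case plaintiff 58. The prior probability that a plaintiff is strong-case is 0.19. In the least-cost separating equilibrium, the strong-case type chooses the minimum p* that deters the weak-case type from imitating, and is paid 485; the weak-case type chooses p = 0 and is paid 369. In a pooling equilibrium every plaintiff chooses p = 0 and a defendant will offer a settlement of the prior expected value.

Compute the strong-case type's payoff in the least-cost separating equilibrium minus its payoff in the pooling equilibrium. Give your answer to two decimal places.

Least-cost separating signal: p* solves 369 = 485 − 58·p*, so p* = (485 − 369)/58 = 2.
Strong-case type's separating payoff: 485 − 6 × p* = 485 − 6 × (485 − 369)/58 = 485 − 696/58 = 473.
Pooling payoff: 0.19 × 485 + 0.81 × 369 = 391.04.
Difference: 473 − 391.04 = 81.96.
The strong-case type prefers to separate.

81.96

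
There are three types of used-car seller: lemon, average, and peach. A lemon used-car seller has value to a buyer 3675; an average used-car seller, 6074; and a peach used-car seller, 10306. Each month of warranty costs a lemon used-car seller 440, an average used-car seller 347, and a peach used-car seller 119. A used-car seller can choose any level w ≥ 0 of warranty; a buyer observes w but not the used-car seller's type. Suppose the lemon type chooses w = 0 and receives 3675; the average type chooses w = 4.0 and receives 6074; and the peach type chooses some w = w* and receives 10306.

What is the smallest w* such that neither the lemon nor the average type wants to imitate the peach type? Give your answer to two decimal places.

16.20

Average type (on-path payoff 6074 − 347×4.0 = 4686) won't mimic when 4686 ≥ 10306 − 347·w*, i.e. w* ≥ 16.20.
Lemon type (on-path payoff 3675) won't mimic when 3675 ≥ 10306 − 440·w*, i.e. w* ≥ 15.07.
Both must hold, so w* = max(15.07, 16.20) = 16.20. The average type's constraint binds.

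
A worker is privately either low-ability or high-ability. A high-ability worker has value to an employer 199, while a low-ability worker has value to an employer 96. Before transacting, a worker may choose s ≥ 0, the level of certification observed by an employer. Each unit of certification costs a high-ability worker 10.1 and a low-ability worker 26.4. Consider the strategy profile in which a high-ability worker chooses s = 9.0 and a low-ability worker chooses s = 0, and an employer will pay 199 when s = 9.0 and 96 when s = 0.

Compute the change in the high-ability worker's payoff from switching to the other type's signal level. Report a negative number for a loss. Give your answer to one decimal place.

Playing s = 9.0 the high-ability worker receives 199 − 10.1 × 9.0 = 108.1.
Deviating to s = 0 yields 96 instead.
Gain from deviating: 96 − 108.1 = -12.1.
The gain is negative, so the high-ability type's incentive-compatibility constraint is satisfied.

-12.1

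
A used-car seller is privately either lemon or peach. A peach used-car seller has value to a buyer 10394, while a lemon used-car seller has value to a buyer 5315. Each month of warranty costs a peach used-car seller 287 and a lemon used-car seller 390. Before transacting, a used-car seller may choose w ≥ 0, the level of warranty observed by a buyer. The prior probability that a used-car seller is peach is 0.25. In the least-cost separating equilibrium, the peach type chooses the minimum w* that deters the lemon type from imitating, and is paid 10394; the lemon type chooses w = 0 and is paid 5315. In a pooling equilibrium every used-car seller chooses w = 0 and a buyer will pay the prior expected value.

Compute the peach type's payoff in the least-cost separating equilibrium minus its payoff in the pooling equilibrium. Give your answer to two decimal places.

Least-cost separating signal: w* solves 5315 = 10394 − 390·w*, so w* = (10394 − 5315)/390 ≈ 13.0231.
Peach type's separating payoff: 10394 − 287 × w* = 10394 − 287 × (10394 − 5315)/390 = 10394 − 1457673/390 ≈ 6656.3769.
Pooling payoff: 0.25 × 10394 + 0.75 × 5315 = 6584.75.
Difference: 6656.3769 − 6584.75 = 71.6269, i.e. 71.63 to two decimal places.
The peach type prefers to separate.

71.63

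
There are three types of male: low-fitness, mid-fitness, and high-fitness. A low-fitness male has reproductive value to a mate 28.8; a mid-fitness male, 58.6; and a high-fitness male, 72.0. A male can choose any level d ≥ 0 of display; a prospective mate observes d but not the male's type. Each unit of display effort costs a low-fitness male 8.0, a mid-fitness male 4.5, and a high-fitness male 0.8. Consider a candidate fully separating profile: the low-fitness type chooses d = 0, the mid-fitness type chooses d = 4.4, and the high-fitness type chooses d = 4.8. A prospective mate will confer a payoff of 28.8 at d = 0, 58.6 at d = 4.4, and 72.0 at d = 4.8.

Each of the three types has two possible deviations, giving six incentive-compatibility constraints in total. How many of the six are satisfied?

4

Mid-fitness (own payoff 58.6 − 4.5×4.4 = 38.8): to d=0 gives 28.8 → no gain ✓; to d=4.8 gives 72.0 − 4.5×4.8 = 50.4 → profitable ✗.
High-fitness (own payoff 72.0 − 0.8×4.8 = 68.16): to d=0 gives 28.8 → no gain ✓; to d=4.4 gives 58.6 − 0.8×4.4 = 55.08 → no gain ✓.
Low-fitness (own payoff 28.8): to d=4.4 gives 58.6 − 8.0×4.4 = 23.4 → no gain ✓; to d=4.8 gives 72.0 − 8.0×4.8 = 33.6 → profitable ✗.
4 of the 6 constraints hold; not an equilibrium.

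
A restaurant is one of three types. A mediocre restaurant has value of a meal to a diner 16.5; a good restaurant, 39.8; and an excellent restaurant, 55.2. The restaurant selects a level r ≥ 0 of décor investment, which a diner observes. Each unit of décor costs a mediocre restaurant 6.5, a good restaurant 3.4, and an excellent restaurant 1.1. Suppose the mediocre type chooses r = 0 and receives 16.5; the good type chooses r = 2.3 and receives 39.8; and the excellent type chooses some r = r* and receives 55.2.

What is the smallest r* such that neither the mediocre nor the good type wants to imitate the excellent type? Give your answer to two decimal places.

6.83

Mediocre type (on-path payoff 16.5) won't mimic when 16.5 ≥ 55.2 − 6.5·r*, i.e. r* ≥ 5.95.
Good type (on-path payoff 39.8 − 3.4×2.3 = 31.98) won't mimic when 31.98 ≥ 55.2 − 3.4·r*, i.e. r* ≥ 6.83.
Both must hold, so r* = max(5.95, 6.83) = 6.83. The good type's constraint binds.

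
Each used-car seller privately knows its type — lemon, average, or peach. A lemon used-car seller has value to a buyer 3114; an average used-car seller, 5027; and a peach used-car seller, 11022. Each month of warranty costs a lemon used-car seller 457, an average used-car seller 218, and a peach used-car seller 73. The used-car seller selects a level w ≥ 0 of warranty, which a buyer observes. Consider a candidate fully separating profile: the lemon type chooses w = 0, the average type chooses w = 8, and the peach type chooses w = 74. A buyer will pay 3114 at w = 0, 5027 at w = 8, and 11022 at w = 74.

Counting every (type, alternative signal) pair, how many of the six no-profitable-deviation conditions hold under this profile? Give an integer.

Lemon (own payoff 3114): to w=8 gives 5027 − 457×8 = 1371 → no gain ✓; to w=74 gives 11022 − 457×74 = -22796 → no gain ✓.
Peach (own payoff 11022 − 73×74 = 5620): to w=0 gives 3114 → no gain ✓; to w=8 gives 5027 − 73×8 = 4443 → no gain ✓.
Average (own payoff 5027 − 218×8 = 3283): to w=0 gives 3114 → no gain ✓; to w=74 gives 11022 − 218×74 = -5110 → no gain ✓.
6 of the 6 constraints hold; this profile is a separating equilibrium.

6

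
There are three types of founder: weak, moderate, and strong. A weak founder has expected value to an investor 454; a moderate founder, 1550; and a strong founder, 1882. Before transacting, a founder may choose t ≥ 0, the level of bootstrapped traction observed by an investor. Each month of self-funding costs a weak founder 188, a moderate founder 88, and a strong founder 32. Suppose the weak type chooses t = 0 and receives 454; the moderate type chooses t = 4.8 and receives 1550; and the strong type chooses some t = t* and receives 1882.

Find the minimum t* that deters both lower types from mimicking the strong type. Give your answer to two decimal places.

8.57

Weak type (on-path payoff 454) won't mimic when 454 ≥ 1882 − 188·t*, i.e. t* ≥ 7.60.
Moderate type (on-path payoff 1550 − 88×4.8 = 1127.6) won't mimic when 1127.6 ≥ 1882 − 88·t*, i.e. t* ≥ 8.57.
Both must hold, so t* = max(7.60, 8.57) = 8.57. The moderate type's constraint binds.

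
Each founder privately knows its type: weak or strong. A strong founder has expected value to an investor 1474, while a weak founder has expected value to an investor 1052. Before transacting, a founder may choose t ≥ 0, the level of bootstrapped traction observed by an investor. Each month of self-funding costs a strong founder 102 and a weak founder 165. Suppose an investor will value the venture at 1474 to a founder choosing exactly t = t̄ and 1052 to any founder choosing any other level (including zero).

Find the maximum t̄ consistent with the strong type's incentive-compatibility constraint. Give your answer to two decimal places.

4.14

Choosing t̄ yields the strong type 1474 − 102·t̄; choosing zero yields 1052.
The strong type is indifferent at 1474 − 102·t̄ = 1052, i.e. t̄ = (1474 − 1052) / 102 ≈ 4.14.
For any t̄ above 4.14 the strong type would rather pool at zero, so separation collapses.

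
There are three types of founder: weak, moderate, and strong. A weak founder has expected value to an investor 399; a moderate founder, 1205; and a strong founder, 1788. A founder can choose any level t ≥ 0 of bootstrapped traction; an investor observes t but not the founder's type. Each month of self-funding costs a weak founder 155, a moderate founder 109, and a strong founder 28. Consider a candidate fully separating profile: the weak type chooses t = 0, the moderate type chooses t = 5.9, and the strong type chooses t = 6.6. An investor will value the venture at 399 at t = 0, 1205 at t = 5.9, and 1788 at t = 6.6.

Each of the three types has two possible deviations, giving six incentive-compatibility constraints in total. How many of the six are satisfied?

Moderate (own payoff 1205 − 109×5.9 = 561.9): to t=0 gives 399 → no gain ✓; to t=6.6 gives 1788 − 109×6.6 = 1068.6 → profitable ✗.
Strong (own payoff 1788 − 28×6.6 = 1603.2): to t=0 gives 399 → no gain ✓; to t=5.9 gives 1205 − 28×5.9 = 1039.8 → no gain ✓.
Weak (own payoff 399): to t=5.9 gives 1205 − 155×5.9 = 290.5 → no gain ✓; to t=6.6 gives 1788 − 155×6.6 = 765 → profitable ✗.
4 of the 6 constraints hold; not an equilibrium.

4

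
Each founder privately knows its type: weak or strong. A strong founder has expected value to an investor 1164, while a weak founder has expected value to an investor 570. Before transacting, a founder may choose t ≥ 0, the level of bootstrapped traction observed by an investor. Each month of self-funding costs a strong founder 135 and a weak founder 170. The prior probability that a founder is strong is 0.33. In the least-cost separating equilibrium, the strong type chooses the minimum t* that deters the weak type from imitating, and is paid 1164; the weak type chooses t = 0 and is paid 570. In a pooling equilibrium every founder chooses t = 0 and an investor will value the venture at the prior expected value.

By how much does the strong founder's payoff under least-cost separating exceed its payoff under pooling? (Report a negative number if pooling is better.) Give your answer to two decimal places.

-73.73

Least-cost separating signal: t* solves 570 = 1164 − 170·t*, so t* = (1164 − 570)/170 ≈ 3.4941.
Strong type's separating payoff: 1164 − 135 × t* = 1164 − 135 × (1164 − 570)/170 = 1164 − 80190/170 ≈ 692.2941.
Pooling payoff: 0.33 × 1164 + 0.67 × 570 = 766.02.
Difference: 692.2941 − 766.02 = -73.7259, i.e. -73.73 to two decimal places.
The strong type would prefer the pooling outcome.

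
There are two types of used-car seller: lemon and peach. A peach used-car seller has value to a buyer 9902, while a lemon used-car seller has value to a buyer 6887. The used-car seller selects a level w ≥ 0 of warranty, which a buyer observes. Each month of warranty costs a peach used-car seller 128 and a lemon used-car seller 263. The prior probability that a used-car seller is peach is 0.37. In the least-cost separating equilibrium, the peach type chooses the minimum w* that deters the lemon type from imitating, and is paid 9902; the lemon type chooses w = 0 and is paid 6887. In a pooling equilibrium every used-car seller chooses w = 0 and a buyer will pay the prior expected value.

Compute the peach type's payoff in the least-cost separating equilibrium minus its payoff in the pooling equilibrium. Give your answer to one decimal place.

432.1

Least-cost separating signal: w* solves 6887 = 9902 − 263·w*, so w* = (9902 − 6887)/263 ≈ 11.4639.
Peach type's separating payoff: 9902 − 128 × w* = 9902 − 128 × (9902 − 6887)/263 = 9902 − 385920/263 ≈ 8434.624.
Pooling payoff: 0.37 × 9902 + 0.63 × 6887 = 8002.55.
Difference: 8434.624 − 8002.55 = 432.074, i.e. 432.1 to one decimal place.
The peach type prefers to separate.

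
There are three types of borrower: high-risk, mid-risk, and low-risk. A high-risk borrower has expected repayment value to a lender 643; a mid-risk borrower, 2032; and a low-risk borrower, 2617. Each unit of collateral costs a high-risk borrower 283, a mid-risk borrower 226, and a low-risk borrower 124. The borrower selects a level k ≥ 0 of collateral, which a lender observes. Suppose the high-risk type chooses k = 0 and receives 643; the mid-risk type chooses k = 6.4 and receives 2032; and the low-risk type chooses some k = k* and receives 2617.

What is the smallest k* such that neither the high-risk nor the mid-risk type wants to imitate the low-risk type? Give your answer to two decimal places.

High-risk type (on-path payoff 643) won't mimic when 643 ≥ 2617 − 283·k*, i.e. k* ≥ 6.98.
Mid-risk type (on-path payoff 2032 − 226×6.4 = 585.6) won't mimic when 585.6 ≥ 2617 − 226·k*, i.e. k* ≥ 8.99.
Both must hold, so k* = max(6.98, 8.99) = 8.99. The mid-risk type's constraint binds.

8.99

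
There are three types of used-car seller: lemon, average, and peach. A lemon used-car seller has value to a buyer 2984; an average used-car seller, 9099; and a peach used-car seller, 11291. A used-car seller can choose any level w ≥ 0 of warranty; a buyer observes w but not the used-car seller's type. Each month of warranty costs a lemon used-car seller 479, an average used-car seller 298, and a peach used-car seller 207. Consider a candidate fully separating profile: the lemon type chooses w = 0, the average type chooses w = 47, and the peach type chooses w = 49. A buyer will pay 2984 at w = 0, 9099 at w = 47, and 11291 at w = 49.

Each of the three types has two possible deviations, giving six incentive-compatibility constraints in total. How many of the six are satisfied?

Average (own payoff 9099 − 298×47 = -4907): to w=0 gives 2984 → profitable ✗; to w=49 gives 11291 − 298×49 = -3311 → profitable ✗.
Lemon (own payoff 2984): to w=47 gives 9099 − 479×47 = -13414 → no gain ✓; to w=49 gives 11291 − 479×49 = -12180 → no gain ✓.
Peach (own payoff 11291 − 207×49 = 1148): to w=0 gives 2984 → profitable ✗; to w=47 gives 9099 − 207×47 = -630 → no gain ✓.
3 of the 6 constraints hold; not an equilibrium.

3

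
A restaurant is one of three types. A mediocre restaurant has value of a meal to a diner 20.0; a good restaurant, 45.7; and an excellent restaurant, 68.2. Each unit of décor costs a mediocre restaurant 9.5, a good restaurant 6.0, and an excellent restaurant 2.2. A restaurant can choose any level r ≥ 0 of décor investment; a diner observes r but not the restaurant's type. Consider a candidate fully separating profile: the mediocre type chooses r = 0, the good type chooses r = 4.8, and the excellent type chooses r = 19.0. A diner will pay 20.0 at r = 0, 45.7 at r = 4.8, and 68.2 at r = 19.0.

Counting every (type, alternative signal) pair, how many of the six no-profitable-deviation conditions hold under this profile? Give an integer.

4

Excellent (own payoff 68.2 − 2.2×19.0 = 26.4): to r=0 gives 20.0 → no gain ✓; to r=4.8 gives 45.7 − 2.2×4.8 = 35.14 → profitable ✗.
Mediocre (own payoff 20.0): to r=4.8 gives 45.7 − 9.5×4.8 = 0.1 → no gain ✓; to r=19.0 gives 68.2 − 9.5×19.0 = -112.3 → no gain ✓.
Good (own payoff 45.7 − 6.0×4.8 = 16.9): to r=0 gives 20.0 → profitable ✗; to r=19.0 gives 68.2 − 6.0×19.0 = -45.8 → no gain ✓.
4 of the 6 constraints hold; not an equilibrium.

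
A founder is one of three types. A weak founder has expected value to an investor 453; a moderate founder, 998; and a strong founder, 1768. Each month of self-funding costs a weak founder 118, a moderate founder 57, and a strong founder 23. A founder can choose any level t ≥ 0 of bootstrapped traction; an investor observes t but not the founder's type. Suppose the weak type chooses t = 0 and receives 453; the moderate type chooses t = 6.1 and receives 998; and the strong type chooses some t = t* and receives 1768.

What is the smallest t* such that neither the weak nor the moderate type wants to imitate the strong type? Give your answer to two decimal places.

19.61

Moderate type (on-path payoff 998 − 57×6.1 = 650.3) won't mimic when 650.3 ≥ 1768 − 57·t*, i.e. t* ≥ 19.61.
Weak type (on-path payoff 453) won't mimic when 453 ≥ 1768 − 118·t*, i.e. t* ≥ 11.14.
Both must hold, so t* = max(11.14, 19.61) = 19.61. The moderate type's constraint binds.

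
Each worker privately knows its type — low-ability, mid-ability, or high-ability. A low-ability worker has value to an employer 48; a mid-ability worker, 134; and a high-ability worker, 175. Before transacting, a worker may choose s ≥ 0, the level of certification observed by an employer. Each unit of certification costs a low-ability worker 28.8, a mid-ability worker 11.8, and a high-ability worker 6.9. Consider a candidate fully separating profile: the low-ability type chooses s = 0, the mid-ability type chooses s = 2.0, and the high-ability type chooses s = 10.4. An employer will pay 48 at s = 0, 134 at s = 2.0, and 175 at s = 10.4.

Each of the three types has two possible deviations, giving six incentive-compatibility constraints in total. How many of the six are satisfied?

Low-ability (own payoff 48): to s=2.0 gives 134 − 28.8×2.0 = 76.4 → profitable ✗; to s=10.4 gives 175 − 28.8×10.4 = -124.52 → no gain ✓.
High-ability (own payoff 175 − 6.9×10.4 = 103.24): to s=0 gives 48 → no gain ✓; to s=2.0 gives 134 − 6.9×2.0 = 120.2 → profitable ✗.
Mid-ability (own payoff 134 − 11.8×2.0 = 110.4): to s=0 gives 48 → no gain ✓; to s=10.4 gives 175 − 11.8×10.4 = 52.28 → no gain ✓.
4 of the 6 constraints hold; not an equilibrium.

4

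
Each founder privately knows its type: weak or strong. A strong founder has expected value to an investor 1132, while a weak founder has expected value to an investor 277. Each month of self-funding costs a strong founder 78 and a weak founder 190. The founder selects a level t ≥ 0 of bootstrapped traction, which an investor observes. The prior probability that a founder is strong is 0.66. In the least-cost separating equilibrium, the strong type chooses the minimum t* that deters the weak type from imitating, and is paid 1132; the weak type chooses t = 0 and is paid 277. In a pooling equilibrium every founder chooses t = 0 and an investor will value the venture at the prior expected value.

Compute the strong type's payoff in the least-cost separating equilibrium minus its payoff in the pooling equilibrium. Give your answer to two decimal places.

-60.30

Least-cost separating signal: t* solves 277 = 1132 − 190·t*, so t* = (1132 − 277)/190 = 4.5.
Strong type's separating payoff: 1132 − 78 × t* = 1132 − 78 × (1132 − 277)/190 = 1132 − 66690/190 = 781.
Pooling payoff: 0.66 × 1132 + 0.34 × 277 = 841.3.
Difference: 781 − 841.3 = -60.30.
The strong type would prefer the pooling outcome.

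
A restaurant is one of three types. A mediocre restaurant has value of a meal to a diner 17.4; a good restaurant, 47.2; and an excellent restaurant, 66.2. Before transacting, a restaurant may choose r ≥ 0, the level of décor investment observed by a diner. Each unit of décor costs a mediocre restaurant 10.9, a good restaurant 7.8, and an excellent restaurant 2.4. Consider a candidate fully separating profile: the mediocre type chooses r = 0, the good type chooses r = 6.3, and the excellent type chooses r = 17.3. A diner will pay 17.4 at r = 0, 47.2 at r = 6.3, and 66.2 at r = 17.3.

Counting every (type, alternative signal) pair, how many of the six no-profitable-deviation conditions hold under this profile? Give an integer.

4

Good (own payoff 47.2 − 7.8×6.3 = -1.94): to r=0 gives 17.4 → profitable ✗; to r=17.3 gives 66.2 − 7.8×17.3 = -68.74 → no gain ✓.
Excellent (own payoff 66.2 − 2.4×17.3 = 24.68): to r=0 gives 17.4 → no gain ✓; to r=6.3 gives 47.2 − 2.4×6.3 = 32.08 → profitable ✗.
Mediocre (own payoff 17.4): to r=6.3 gives 47.2 − 10.9×6.3 = -21.47 → no gain ✓; to r=17.3 gives 66.2 − 10.9×17.3 = -122.37 → no gain ✓.
4 of the 6 constraints hold; not an equilibrium.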